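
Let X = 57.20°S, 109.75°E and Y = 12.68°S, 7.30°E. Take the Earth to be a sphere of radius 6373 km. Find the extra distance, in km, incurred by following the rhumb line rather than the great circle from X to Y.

585 km

Great circle: cos σ = sin φ₁ sin φ₂ + cos φ₁ cos φ₂ cos Δλ,  σ = 1.5002 rad → d_gc = 9560.6 km
Rhumb line: Δψ = +1.0000, q = Δφ/Δψ = 0.7770, d_rh = R√(Δφ²+q²Δλ²) = 10145.5 km
Excess = 10145.5 − 9560.6 = 584.9 ≈ 585 km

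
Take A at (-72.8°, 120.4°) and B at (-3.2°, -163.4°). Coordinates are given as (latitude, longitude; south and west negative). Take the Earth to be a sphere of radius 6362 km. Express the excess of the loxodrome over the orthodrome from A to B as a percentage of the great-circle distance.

Great circle: σ = 1.4467 rad → d_gc = Rσ = 9204.1 km
Rhumb: Δφ = +1.2147, Δλ = +1.3299, Δψ = +1.8330, q = Δφ/Δψ = 0.6627 → d_rh = R√(Δφ²+q²Δλ²) = 9548.1 km
Excess = (9548.1 − 9204.1) / 9204.1 = 344.0 / 9204.1 = 3.74% ≈ 3.7%

3.7%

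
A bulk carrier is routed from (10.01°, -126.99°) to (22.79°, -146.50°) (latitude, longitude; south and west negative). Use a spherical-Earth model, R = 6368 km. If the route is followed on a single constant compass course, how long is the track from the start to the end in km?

Δψ = ln[tan(π/4+φ₂/2)/tan(π/4+φ₁/2)] = +0.2331;  Δφ = +0.2231 rad,  Δλ = -0.3405 rad
q = Δφ/Δψ = 0.9570
d = R·√(Δφ² + q²Δλ²) = 6368·0.39489 = 2515 km

2515 km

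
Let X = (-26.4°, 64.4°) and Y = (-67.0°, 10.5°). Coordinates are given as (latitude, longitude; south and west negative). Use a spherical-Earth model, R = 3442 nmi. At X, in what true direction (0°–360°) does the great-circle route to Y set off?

θ = atan2( sin Δλ·cos φ₂ ,  cos φ₁ sin φ₂ − sin φ₁ cos φ₂ cos Δλ )
  = atan2(-0.3157, -0.7221) = 203.61°

203.6°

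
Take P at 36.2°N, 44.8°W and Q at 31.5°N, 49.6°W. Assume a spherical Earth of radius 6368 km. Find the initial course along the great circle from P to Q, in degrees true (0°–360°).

221.7°

θ = atan2( sin Δλ·cos φ₂ ,  cos φ₁ sin φ₂ − sin φ₁ cos φ₂ cos Δλ )
  = atan2(-0.0713, -0.0802) = 221.67°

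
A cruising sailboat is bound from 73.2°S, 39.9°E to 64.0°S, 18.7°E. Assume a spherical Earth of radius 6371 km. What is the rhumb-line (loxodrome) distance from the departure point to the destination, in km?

1328 km

Δψ = ln[tan(π/4+φ₂/2)/tan(π/4+φ₁/2)] = +0.4469;  Δφ = +0.1606 rad,  Δλ = -0.3700 rad
q = Δφ/Δψ = 0.3593
d = R·√(Δφ² + q²Δλ²) = 6371·0.20847 = 1328 km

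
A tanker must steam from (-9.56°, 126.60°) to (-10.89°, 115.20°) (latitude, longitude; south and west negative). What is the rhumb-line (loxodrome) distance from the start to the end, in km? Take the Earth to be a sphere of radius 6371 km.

1256 km

Rhumb course C = atan2(Δλ, Δψ) with Δψ = ln[tan(π/4+φ₂/2)/tan(π/4+φ₁/2)] = -0.0236, Δλ = -0.1990 → C = 263.24°
d = R·|Δφ| / |cos C| = 6371·0.02321 / 0.11773 = 1256 km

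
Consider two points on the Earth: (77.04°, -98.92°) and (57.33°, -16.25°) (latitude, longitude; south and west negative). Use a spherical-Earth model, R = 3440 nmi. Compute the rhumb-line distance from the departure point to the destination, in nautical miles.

2155 nmi

Δψ = ln[tan(π/4+φ₂/2)/tan(π/4+φ₁/2)] = -0.9479;  Δφ = -0.3440 rad,  Δλ = +1.4429 rad
q = Δφ/Δψ = 0.3629
d = R·√(Δφ² + q²Δλ²) = 3440·0.62651 = 2155 nmi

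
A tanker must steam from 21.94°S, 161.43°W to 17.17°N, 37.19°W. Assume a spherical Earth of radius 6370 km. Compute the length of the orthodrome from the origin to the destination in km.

14177 km

cos σ = sin φ₁ sin φ₂ + cos φ₁ cos φ₂ cos Δλ
      = sin(-21.94°)sin(17.17°) + cos(-21.94°)cos(17.17°)cos(124.24°) = -0.6090
σ = 127.514° → d = Rσ = 6370·2.22553 = 14177 km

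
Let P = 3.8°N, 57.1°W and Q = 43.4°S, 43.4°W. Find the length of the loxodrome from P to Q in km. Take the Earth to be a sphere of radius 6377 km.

Rhumb course C = atan2(Δλ, Δψ) with Δψ = ln[tan(π/4+φ₂/2)/tan(π/4+φ₁/2)] = -0.9088, Δλ = +0.2391 → C = 165.26°
d = R·|Δφ| / |cos C| = 6377·0.82380 / 0.96709 = 5432 km

5432 km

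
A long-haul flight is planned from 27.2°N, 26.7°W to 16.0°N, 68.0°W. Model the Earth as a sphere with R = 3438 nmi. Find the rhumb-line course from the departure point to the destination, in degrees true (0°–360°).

Meridional parts: M(φ₁)=+0.4936, M(φ₂)=+0.2830 → ΔM = -0.2107;  Δλ = -0.7208 rad
tan C = Δλ / ΔM = +3.4214 → C = 253.71°

253.7°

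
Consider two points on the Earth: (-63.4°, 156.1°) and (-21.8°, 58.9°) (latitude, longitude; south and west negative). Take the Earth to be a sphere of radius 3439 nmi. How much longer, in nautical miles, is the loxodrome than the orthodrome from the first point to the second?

Great circle: cos σ = sin φ₁ sin φ₂ + cos φ₁ cos φ₂ cos Δλ,  σ = 1.2870 rad → d_gc = 4426.2 nmi
Rhumb line: Δψ = +1.0523, q = Δφ/Δψ = 0.6900, d_rh = R√(Δφ²+q²Δλ²) = 4737.0 nmi
Excess = 4737.0 − 4426.2 = 310.8 ≈ 311 nmi

311 nmi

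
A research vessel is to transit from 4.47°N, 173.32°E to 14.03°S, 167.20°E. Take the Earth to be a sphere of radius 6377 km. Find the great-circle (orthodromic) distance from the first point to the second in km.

2167 km

Haversine: a = sin²(Δφ/2)+cos φ₁ cos φ₂ sin²(Δλ/2) = 0.02859;  σ = 2·atan2(√a,√(1−a))
σ = 19.471° → d = Rσ = 6377·0.33983 = 2167 km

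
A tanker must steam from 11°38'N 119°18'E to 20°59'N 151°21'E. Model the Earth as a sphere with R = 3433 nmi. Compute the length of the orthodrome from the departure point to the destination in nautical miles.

1922 nmi

Haversine: a = sin²(Δφ/2)+cos φ₁ cos φ₂ sin²(Δλ/2) = 0.07633;  σ = 2·atan2(√a,√(1−a))
σ = 32.078° → d = Rσ = 3433·0.55986 = 1922 nmi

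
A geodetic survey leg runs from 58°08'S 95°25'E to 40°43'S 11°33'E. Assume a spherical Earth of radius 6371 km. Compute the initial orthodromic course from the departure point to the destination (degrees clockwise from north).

249.9°

N = sin Δλ·cos φ₂ = -0.7536;  D = cos φ₁ sin φ₂ − sin φ₁ cos φ₂ cos Δλ = -0.2756
initial course = atan2(N, D) = 249.91°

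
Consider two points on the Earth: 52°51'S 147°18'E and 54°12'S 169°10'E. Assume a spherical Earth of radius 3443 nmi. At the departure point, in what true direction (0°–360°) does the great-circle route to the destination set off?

θ = atan2( sin Δλ·cos φ₂ ,  cos φ₁ sin φ₂ − sin φ₁ cos φ₂ cos Δλ )
  = atan2(+0.2179, -0.0571) = 104.69°

104.7°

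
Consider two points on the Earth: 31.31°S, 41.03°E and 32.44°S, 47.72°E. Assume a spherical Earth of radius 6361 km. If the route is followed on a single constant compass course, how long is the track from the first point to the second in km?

643 km

Rhumb course C = atan2(Δλ, Δψ) with Δψ = ln[tan(π/4+φ₂/2)/tan(π/4+φ₁/2)] = -0.0232, Δλ = +0.1168 → C = 101.25°
d = R·|Δφ| / |cos C| = 6361·0.01972 / 0.19509 = 643 km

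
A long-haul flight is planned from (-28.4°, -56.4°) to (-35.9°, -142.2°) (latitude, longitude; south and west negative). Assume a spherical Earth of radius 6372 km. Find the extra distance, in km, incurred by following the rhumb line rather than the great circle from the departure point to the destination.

Great circle: cos σ = sin φ₁ sin φ₂ + cos φ₁ cos φ₂ cos Δλ,  σ = 1.2333 rad → d_gc = 7858.9 km
Rhumb line: Δψ = -0.1548, q = Δφ/Δψ = 0.8456, d_rh = R√(Δφ²+q²Δλ²) = 8111.5 km
Excess = 8111.5 − 7858.9 = 252.6 ≈ 253 km

253 km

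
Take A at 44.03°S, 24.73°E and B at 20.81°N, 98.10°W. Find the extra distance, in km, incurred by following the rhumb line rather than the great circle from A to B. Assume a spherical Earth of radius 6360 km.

Great circle: cos σ = sin φ₁ sin φ₂ + cos φ₁ cos φ₂ cos Δλ,  σ = 2.2285 rad → d_gc = 14173.16 km
Rhumb line: Δψ = +1.2291, q = Δφ/Δψ = 0.9207, d_rh = R√(Δφ²+q²Δλ²) = 14470.68 km
Excess = 14470.68 − 14173.16 = 297.52 ≈ 298 km

298 km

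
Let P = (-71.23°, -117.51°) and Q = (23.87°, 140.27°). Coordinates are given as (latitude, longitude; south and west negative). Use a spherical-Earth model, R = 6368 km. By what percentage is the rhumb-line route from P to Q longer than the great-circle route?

Great circle: σ = 2.0324 rad → d_gc = Rσ = 12942.6 km
Rhumb: Δφ = +1.6598, Δλ = -1.7841, Δψ = +2.2293, q = Δφ/Δψ = 0.7445 → d_rh = R√(Δφ²+q²Δλ²) = 13537.6 km
Excess = (13537.6 − 12942.6) / 12942.6 = 595.0 / 12942.6 = 4.60% ≈ 4.6%

4.6%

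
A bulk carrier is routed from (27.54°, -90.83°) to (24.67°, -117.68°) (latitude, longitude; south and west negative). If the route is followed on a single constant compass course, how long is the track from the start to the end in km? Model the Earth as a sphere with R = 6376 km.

2702 km

Δψ = ln[tan(π/4+φ₂/2)/tan(π/4+φ₁/2)] = -0.0558;  Δφ = -0.0501 rad,  Δλ = -0.4686 rad
q = Δφ/Δψ = 0.8979
d = R·√(Δφ² + q²Δλ²) = 6376·0.42372 = 2702 km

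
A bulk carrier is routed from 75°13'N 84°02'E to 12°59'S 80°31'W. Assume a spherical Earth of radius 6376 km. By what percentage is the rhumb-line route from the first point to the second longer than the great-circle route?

Great circle: σ = 2.0453 rad → d_gc = Rσ = 13040.8 km
Rhumb: Δφ = -1.5394, Δλ = -2.8719, Δψ = -2.2709, q = Δφ/Δψ = 0.6779 → d_rh = R√(Δφ²+q²Δλ²) = 15824.6 km
Excess = (15824.6 − 13040.8) / 13040.8 = 2783.8 / 13040.8 = 21.347% ≈ 21.3%

21.3%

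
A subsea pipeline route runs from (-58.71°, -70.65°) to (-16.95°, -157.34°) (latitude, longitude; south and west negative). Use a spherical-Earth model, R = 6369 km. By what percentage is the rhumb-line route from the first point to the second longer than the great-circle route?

Great circle: σ = 1.2893 rad → d_gc = Rσ = 8211.4 km
Rhumb: Δφ = +0.7288, Δλ = -1.5130, Δψ = +0.9725, q = Δφ/Δψ = 0.7494 → d_rh = R√(Δφ²+q²Δλ²) = 8585.1 km
Excess = (8585.1 − 8211.4) / 8211.4 = 373.7 / 8211.4 = 4.551% ≈ 4.6%

4.6%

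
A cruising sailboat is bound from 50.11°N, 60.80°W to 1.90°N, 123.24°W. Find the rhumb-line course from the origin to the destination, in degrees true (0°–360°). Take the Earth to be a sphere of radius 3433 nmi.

228.0°

Δψ = ln[tan(π/4+φ₂/2)/tan(π/4+φ₁/2)] = -0.9805
Δλ = -1.0898 rad (taken the short way round)
course = atan2(Δλ, Δψ) = 228.02°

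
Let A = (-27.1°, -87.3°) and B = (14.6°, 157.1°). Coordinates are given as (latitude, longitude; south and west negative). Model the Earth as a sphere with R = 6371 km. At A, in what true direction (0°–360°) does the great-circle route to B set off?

N = sin Δλ·cos φ₂ = -0.8727;  D = cos φ₁ sin φ₂ − sin φ₁ cos φ₂ cos Δλ = +0.0339
initial course = atan2(N, D) = 272.23°

272.2°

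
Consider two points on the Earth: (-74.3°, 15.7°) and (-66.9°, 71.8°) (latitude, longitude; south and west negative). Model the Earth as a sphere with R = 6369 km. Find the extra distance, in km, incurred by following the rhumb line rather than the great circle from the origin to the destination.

Great circle: cos σ = sin φ₁ sin φ₂ + cos φ₁ cos φ₂ cos Δλ,  σ = 0.3341 rad → d_gc = 2127.6 km
Rhumb line: Δψ = +0.3936, q = Δφ/Δψ = 0.3282, d_rh = R√(Δφ²+q²Δλ²) = 2205.6 km
Excess = 2205.6 − 2127.6 = 78.0 ≈ 78 km

78 km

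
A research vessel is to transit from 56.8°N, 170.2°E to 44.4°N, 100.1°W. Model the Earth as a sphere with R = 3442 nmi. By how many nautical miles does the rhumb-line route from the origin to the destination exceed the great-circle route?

229 nmi

Great circle: cos σ = sin φ₁ sin φ₂ + cos φ₁ cos φ₂ cos Δλ,  σ = 0.9428 rad → d_gc = 3245.2 nmi
Rhumb line: Δψ = -0.3436, q = Δφ/Δψ = 0.6298, d_rh = R√(Δφ²+q²Δλ²) = 3474.5 nmi
Excess = 3474.5 − 3245.2 = 229.3 ≈ 229 nmi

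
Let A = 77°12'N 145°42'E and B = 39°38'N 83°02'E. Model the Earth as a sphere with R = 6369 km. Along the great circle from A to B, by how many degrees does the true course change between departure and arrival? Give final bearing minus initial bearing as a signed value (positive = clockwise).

-57.4°

At departure: θ₁ = atan2(sin Δλ cos φ₂, cos φ₁ sin φ₂ − sin φ₁ cos φ₂ cos Δλ) = 253.43°
At arrival: θ₂ = atan2(sin Δλ cos φ₁, −cos φ₂ sin φ₁ + sin φ₂ cos φ₁ cos Δλ) = 196.01°
Δθ = θ₂ − θ₁ = -57.4°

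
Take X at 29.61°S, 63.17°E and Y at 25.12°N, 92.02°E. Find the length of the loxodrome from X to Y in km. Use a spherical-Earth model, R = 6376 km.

6826 km

Δψ = ln[tan(π/4+φ₂/2)/tan(π/4+φ₁/2)] = +0.9946;  Δφ = +0.9552 rad,  Δλ = +0.5035 rad
q = Δφ/Δψ = 0.9604
d = R·√(Δφ² + q²Δλ²) = 6376·1.07064 = 6826 km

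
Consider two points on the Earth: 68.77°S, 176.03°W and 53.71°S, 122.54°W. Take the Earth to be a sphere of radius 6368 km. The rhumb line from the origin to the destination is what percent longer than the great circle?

2.9%

Great circle: σ = 0.4974 rad → d_gc = Rσ = 3167.2 km
Rhumb: Δφ = +0.2628, Δλ = +0.9336, Δψ = +0.5588, q = Δφ/Δψ = 0.4704 → d_rh = R√(Δφ²+q²Δλ²) = 3258.9 km
Excess = (3258.9 − 3167.2) / 3167.2 = 91.7 / 3167.2 = 2.90% ≈ 2.9%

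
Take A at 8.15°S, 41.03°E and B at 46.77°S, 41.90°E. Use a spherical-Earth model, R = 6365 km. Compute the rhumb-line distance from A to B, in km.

4291 km

Δψ = ln[tan(π/4+φ₂/2)/tan(π/4+φ₁/2)] = -0.7830;  Δφ = -0.6740 rad,  Δλ = +0.0152 rad
q = Δφ/Δψ = 0.8608
d = R·√(Δφ² + q²Δλ²) = 6365·0.67417 = 4291 km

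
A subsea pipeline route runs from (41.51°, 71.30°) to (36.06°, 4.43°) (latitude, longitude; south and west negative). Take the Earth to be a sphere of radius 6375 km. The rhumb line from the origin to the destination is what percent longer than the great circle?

Great circle: σ = 0.8919 rad → d_gc = Rσ = 5686.0 km
Rhumb: Δφ = -0.0951, Δλ = -1.1671, Δψ = -0.1221, q = Δφ/Δψ = 0.7788 → d_rh = R√(Δφ²+q²Δλ²) = 5826.3 km
Excess = (5826.3 − 5686.0) / 5686.0 = 140.3 / 5686.0 = 2.47% ≈ 2.5%

2.5%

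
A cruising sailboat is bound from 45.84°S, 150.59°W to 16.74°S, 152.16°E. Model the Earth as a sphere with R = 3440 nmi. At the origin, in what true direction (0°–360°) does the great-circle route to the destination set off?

282.0°

θ = atan2( sin Δλ·cos φ₂ ,  cos φ₁ sin φ₂ − sin φ₁ cos φ₂ cos Δλ )
  = atan2(-0.8054, +0.1710) = 281.99°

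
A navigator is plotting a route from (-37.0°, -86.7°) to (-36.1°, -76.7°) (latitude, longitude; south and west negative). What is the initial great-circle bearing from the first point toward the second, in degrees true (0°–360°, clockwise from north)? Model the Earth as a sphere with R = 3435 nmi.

N = sin Δλ·cos φ₂ = +0.1403;  D = cos φ₁ sin φ₂ − sin φ₁ cos φ₂ cos Δλ = +0.0083
initial course = atan2(N, D) = 86.61°

86.6°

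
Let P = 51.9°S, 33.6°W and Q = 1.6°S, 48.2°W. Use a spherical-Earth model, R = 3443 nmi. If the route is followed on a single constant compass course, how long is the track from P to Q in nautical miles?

Rhumb course C = atan2(Δλ, Δψ) with Δψ = ln[tan(π/4+φ₂/2)/tan(π/4+φ₁/2)] = +1.0354, Δλ = -0.2548 → C = 346.17°
d = R·|Δφ| / |cos C| = 3443·0.87790 / 0.97103 = 3113 nmi

3113 nmi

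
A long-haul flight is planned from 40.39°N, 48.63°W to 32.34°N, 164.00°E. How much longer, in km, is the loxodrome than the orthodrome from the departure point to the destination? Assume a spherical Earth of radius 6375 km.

1945 km

Great circle: cos σ = sin φ₁ sin φ₂ + cos φ₁ cos φ₂ cos Δλ,  σ = 1.7674 rad → d_gc = 11267.0 km
Rhumb line: Δψ = -0.1748, q = Δφ/Δψ = 0.8039, d_rh = R√(Δφ²+q²Δλ²) = 13211.6 km
Excess = 13211.6 − 11267.0 = 1944.6 ≈ 1945 km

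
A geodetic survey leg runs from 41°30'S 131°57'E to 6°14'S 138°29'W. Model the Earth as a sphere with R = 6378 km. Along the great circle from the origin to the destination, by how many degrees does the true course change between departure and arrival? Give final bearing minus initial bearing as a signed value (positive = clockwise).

-45.7°

Initial bearing θ₁ = atan2(sin Δλ cos φ₂, cos φ₁ sin φ₂ − sin φ₁ cos φ₂ cos Δλ) = 94.39°
Final bearing θ₂ = (initial bearing from the destination back to the start) + 180° = 48.69°
Δθ = θ₂ − θ₁ = -45.7°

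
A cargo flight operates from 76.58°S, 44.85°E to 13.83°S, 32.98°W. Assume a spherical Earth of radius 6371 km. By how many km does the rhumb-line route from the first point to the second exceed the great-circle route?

Great circle: cos σ = sin φ₁ sin φ₂ + cos φ₁ cos φ₂ cos Δλ,  σ = 1.2870 rad → d_gc = 8199.3 km
Rhumb line: Δψ = +1.8963, q = Δφ/Δψ = 0.5775, d_rh = R√(Δφ²+q²Δλ²) = 8583.0 km
Excess = 8583.0 − 8199.3 = 383.7 ≈ 384 km

384 km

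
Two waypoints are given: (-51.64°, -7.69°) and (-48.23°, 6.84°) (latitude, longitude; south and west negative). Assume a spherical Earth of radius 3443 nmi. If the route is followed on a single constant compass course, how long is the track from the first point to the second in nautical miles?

Rhumb course C = atan2(Δλ, Δψ) with Δψ = ln[tan(π/4+φ₂/2)/tan(π/4+φ₁/2)] = +0.0925, Δλ = +0.2536 → C = 69.96°
d = R·|Δφ| / |cos C| = 3443·0.05952 / 0.34273 = 598 nmi

598 nmi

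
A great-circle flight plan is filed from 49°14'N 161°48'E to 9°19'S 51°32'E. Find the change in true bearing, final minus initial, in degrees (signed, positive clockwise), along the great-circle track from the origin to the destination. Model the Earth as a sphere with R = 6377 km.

-58.6°

Initial bearing θ₁ = atan2(sin Δλ cos φ₂, cos φ₁ sin φ₂ − sin φ₁ cos φ₂ cos Δλ) = 279.40°
Final bearing θ₂ = (initial bearing from the destination back to the start) + 180° = 220.76°
Δθ = θ₂ − θ₁ = -58.6°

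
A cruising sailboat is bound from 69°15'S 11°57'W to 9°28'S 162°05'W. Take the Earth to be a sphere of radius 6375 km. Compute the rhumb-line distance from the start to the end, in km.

13180 km

Δψ = ln[tan(π/4+φ₂/2)/tan(π/4+φ₁/2)] = +1.5318;  Δφ = +1.0434 rad,  Δλ = -2.6203 rad
q = Δφ/Δψ = 0.6812
d = R·√(Δφ² + q²Δλ²) = 6375·2.06746 = 13180 km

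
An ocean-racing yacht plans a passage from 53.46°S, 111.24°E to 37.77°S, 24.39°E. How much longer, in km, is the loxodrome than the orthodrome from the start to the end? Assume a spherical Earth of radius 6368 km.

374 km

Great circle: cos σ = sin φ₁ sin φ₂ + cos φ₁ cos φ₂ cos Δλ,  σ = 1.0263 rad → d_gc = 6535.7 km
Rhumb line: Δψ = +0.3953, q = Δφ/Δψ = 0.6927, d_rh = R√(Δφ²+q²Δλ²) = 6909.8 km
Excess = 6909.8 − 6535.7 = 374.1 ≈ 374 km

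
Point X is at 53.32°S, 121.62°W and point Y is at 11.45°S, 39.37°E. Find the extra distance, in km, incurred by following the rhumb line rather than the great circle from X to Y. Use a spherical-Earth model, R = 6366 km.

Great circle: cos σ = sin φ₁ sin φ₂ + cos φ₁ cos φ₂ cos Δλ,  σ = 1.9761 rad → d_gc = 12580.0 km
Rhumb line: Δψ = +0.9030, q = Δφ/Δψ = 0.8093, d_rh = R√(Δφ²+q²Δλ²) = 15205.3 km
Excess = 15205.3 − 12580.0 = 2625.3 ≈ 2625 km

2625 km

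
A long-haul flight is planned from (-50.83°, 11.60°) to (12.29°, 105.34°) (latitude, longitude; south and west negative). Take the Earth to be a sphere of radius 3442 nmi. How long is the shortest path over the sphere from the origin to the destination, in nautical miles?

6118 nmi

Haversine: a = sin²(Δφ/2)+cos φ₁ cos φ₂ sin²(Δλ/2) = 0.60264;  σ = 2·atan2(√a,√(1−a))
σ = 101.846° → d = Rσ = 3442·1.77755 = 6118 nmi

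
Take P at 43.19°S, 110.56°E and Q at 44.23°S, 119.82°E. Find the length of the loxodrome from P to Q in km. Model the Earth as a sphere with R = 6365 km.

Δψ = ln[tan(π/4+φ₂/2)/tan(π/4+φ₁/2)] = -0.0251;  Δφ = -0.0182 rad,  Δλ = +0.1616 rad
q = Δφ/Δψ = 0.7228
d = R·√(Δφ² + q²Δλ²) = 6365·0.11822 = 752 km

752 km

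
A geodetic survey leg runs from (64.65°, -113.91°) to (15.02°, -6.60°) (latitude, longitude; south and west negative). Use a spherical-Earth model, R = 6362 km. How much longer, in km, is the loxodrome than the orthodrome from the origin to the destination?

Great circle: cos σ = sin φ₁ sin φ₂ + cos φ₁ cos φ₂ cos Δλ,  σ = 1.4594 rad → d_gc = 9284.7 km
Rhumb line: Δψ = -1.2269, q = Δφ/Δψ = 0.7060, d_rh = R√(Δφ²+q²Δλ²) = 10056.8 km
Excess = 10056.8 − 9284.7 = 772.1 ≈ 772 km

772 km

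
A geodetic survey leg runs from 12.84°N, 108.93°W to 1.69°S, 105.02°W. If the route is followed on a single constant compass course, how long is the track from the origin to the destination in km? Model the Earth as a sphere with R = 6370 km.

1672 km

Δψ = ln[tan(π/4+φ₂/2)/tan(π/4+φ₁/2)] = -0.2555;  Δφ = -0.2536 rad,  Δλ = +0.0682 rad
q = Δφ/Δψ = 0.9925
d = R·√(Δφ² + q²Δλ²) = 6370·0.26249 = 1672 km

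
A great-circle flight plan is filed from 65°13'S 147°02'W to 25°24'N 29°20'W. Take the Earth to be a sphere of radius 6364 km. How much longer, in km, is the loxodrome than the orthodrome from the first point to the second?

705 km

Great circle: cos σ = sin φ₁ sin φ₂ + cos φ₁ cos φ₂ cos Δλ,  σ = 2.1718 rad → d_gc = 13821.2 km
Rhumb line: Δψ = +1.9740, q = Δφ/Δψ = 0.8012, d_rh = R√(Δφ²+q²Δλ²) = 14526.2 km
Excess = 14526.2 − 13821.2 = 705.0 ≈ 705 km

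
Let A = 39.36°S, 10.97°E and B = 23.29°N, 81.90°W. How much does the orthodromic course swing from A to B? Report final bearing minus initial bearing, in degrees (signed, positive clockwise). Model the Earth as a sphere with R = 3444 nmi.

Initial bearing θ₁ = atan2(sin Δλ cos φ₂, cos φ₁ sin φ₂ − sin φ₁ cos φ₂ cos Δλ) = 286.78°
Final bearing θ₂ = (initial bearing from the destination back to the start) + 180° = 306.30°
Δθ = θ₂ − θ₁ = +19.5°

+19.5°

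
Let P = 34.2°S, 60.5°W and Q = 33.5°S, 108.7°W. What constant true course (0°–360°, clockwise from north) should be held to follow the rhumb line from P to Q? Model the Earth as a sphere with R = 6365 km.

Meridional parts: M(φ₁)=-0.6359, M(φ₂)=-0.6212 → ΔM = +0.0147;  Δλ = -0.8412 rad
tan C = Δλ / ΔM = -57.1851 → C = 271.00°

271.0°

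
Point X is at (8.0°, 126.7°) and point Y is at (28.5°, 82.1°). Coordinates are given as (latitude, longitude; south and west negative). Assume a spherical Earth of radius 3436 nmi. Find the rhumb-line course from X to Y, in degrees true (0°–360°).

Δψ = ln[tan(π/4+φ₂/2)/tan(π/4+φ₁/2)] = +0.3792
Δλ = -0.7784 rad (taken the short way round)
course = atan2(Δλ, Δψ) = 295.97°

296.0°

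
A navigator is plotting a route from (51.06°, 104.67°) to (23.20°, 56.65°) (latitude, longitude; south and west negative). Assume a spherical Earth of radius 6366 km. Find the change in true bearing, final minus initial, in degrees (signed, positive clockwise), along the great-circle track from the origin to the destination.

Initial bearing θ₁ = atan2(sin Δλ cos φ₂, cos φ₁ sin φ₂ − sin φ₁ cos φ₂ cos Δλ) = 251.35°
Final bearing θ₂ = (initial bearing from the destination back to the start) + 180° = 220.38°
Δθ = θ₂ − θ₁ = -31.0°

-31.0°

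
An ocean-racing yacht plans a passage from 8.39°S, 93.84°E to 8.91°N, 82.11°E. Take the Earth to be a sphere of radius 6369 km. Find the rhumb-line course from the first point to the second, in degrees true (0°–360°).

Meridional parts: M(φ₁)=-0.1470, M(φ₂)=+0.1561 → ΔM = +0.3031;  Δλ = -0.2047 rad
tan C = Δλ / ΔM = -0.6754 → C = 325.96°

326.0°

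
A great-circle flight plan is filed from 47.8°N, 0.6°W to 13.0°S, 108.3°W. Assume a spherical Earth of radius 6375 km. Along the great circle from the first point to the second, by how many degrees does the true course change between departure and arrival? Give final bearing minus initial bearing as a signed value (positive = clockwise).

-50.8°

At departure: θ₁ = atan2(sin Δλ cos φ₂, cos φ₁ sin φ₂ − sin φ₁ cos φ₂ cos Δλ) = 274.21°
At arrival: θ₂ = atan2(sin Δλ cos φ₁, −cos φ₂ sin φ₁ + sin φ₂ cos φ₁ cos Δλ) = 223.43°
Δθ = θ₂ − θ₁ = -50.8°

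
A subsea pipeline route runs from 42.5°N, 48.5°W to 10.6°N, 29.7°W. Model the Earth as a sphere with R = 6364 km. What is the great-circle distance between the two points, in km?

cos σ = sin φ₁ sin φ₂ + cos φ₁ cos φ₂ cos Δλ
      = sin(42.50°)sin(10.60°) + cos(42.50°)cos(10.60°)cos(18.80°) = 0.8103
σ = 35.874° → d = Rσ = 6364·0.62612 = 3985 km

3985 km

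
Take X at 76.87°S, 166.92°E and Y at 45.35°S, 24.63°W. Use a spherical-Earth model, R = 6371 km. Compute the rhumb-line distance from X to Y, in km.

Δψ = ln[tan(π/4+φ₂/2)/tan(π/4+φ₁/2)] = +1.2720;  Δφ = +0.5501 rad,  Δλ = +2.9400 rad
q = Δφ/Δψ = 0.4325
d = R·√(Δφ² + q²Δλ²) = 6371·1.38539 = 8826 km

8826 km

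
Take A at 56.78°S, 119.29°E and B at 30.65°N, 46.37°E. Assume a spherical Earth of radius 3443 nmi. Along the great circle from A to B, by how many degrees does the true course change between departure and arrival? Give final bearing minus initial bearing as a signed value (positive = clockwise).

Initial bearing θ₁ = atan2(sin Δλ cos φ₂, cos φ₁ sin φ₂ − sin φ₁ cos φ₂ cos Δλ) = 300.82°
Final bearing θ₂ = (initial bearing from the destination back to the start) + 180° = 326.85°
Δθ = θ₂ − θ₁ = +26.0°

+26.0°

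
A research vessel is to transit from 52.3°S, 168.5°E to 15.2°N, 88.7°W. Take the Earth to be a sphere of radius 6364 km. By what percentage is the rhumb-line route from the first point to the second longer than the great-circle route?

Great circle: σ = 1.9158 rad → d_gc = Rσ = 12192.1 km
Rhumb: Δφ = +1.1781, Δλ = +1.7942, Δψ = +1.3432, q = Δφ/Δψ = 0.8771 → d_rh = R√(Δφ²+q²Δλ²) = 12510.6 km
Excess = (12510.6 − 12192.1) / 12192.1 = 318.5 / 12192.1 = 2.61% ≈ 2.6%

2.6%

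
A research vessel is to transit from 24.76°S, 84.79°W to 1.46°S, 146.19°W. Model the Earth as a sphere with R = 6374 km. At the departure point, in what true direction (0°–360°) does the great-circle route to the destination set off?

N = sin Δλ·cos φ₂ = -0.8777;  D = cos φ₁ sin φ₂ − sin φ₁ cos φ₂ cos Δλ = +0.1773
initial course = atan2(N, D) = 281.42°

281.4°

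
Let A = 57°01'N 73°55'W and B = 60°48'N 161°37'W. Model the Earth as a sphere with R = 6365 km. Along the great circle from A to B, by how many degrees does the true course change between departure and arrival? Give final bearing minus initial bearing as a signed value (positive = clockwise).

At departure: θ₁ = atan2(sin Δλ cos φ₂, cos φ₁ sin φ₂ − sin φ₁ cos φ₂ cos Δλ) = 313.26°
At arrival: θ₂ = atan2(sin Δλ cos φ₁, −cos φ₂ sin φ₁ + sin φ₂ cos φ₁ cos Δλ) = 234.35°
Δθ = θ₂ − θ₁ = -78.9°

-78.9°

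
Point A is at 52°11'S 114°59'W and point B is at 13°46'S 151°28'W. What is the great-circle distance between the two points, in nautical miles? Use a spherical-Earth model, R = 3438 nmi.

Haversine: a = sin²(Δφ/2)+cos φ₁ cos φ₂ sin²(Δλ/2) = 0.16660;  σ = 2·atan2(√a,√(1−a))
σ = 48.179° → d = Rσ = 3438·0.84088 = 2891 nmi

2891 nmi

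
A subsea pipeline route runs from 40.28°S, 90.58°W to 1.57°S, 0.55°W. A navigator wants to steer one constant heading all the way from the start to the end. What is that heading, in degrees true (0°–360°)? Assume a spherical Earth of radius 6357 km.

64.7°

Δψ = ln[tan(π/4+φ₂/2)/tan(π/4+φ₁/2)] = +0.7419
Δλ = +1.5713 rad (taken the short way round)
course = atan2(Δλ, Δψ) = 64.73°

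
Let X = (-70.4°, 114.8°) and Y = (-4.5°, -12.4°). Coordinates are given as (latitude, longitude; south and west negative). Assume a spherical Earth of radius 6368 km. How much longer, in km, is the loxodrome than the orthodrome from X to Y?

1328 km

Great circle: cos σ = sin φ₁ sin φ₂ + cos φ₁ cos φ₂ cos Δλ,  σ = 1.6994 rad → d_gc = 10821.9 km
Rhumb line: Δψ = +1.6774, q = Δφ/Δψ = 0.6857, d_rh = R√(Δφ²+q²Δλ²) = 12149.7 km
Excess = 12149.7 − 10821.9 = 1327.8 ≈ 1328 km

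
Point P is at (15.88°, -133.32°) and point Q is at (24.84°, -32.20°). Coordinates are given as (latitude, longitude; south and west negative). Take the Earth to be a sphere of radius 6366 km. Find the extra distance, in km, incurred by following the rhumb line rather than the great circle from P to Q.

227 km

Great circle: cos σ = sin φ₁ sin φ₂ + cos φ₁ cos φ₂ cos Δλ,  σ = 1.6242 rad → d_gc = 10339.8 km
Rhumb line: Δψ = +0.1670, q = Δφ/Δψ = 0.9363, d_rh = R√(Δφ²+q²Δλ²) = 10566.6 km
Excess = 10566.6 − 10339.8 = 226.8 ≈ 227 km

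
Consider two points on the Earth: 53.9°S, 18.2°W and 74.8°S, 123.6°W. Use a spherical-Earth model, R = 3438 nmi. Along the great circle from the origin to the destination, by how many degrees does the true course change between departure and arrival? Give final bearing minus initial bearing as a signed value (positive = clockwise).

Initial bearing θ₁ = atan2(sin Δλ cos φ₂, cos φ₁ sin φ₂ − sin φ₁ cos φ₂ cos Δλ) = 202.03°
Final bearing θ₂ = (initial bearing from the destination back to the start) + 180° = 302.57°
Δθ = θ₂ − θ₁ = +100.5°

+100.5°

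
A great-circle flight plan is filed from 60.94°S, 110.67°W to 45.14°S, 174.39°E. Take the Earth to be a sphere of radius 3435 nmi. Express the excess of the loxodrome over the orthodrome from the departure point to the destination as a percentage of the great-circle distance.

Great circle: σ = 0.7833 rad → d_gc = Rσ = 2690.5 nmi
Rhumb: Δφ = +0.2758, Δλ = -1.3079, Δψ = +0.4654, q = Δφ/Δψ = 0.5925 → d_rh = R√(Δφ²+q²Δλ²) = 2825.5 nmi
Excess = (2825.5 − 2690.5) / 2690.5 = 135.0 / 2690.5 = 5.02% ≈ 5.0%

5.0%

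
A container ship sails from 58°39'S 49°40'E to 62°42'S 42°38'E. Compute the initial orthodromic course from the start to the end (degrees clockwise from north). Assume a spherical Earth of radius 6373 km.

θ = atan2( sin Δλ·cos φ₂ ,  cos φ₁ sin φ₂ − sin φ₁ cos φ₂ cos Δλ )
  = atan2(-0.0562, -0.0736) = 217.35°

217.4°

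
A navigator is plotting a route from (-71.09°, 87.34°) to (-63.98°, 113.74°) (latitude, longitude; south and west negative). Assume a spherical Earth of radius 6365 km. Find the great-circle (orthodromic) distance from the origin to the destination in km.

1353 km

Haversine: a = sin²(Δφ/2)+cos φ₁ cos φ₂ sin²(Δλ/2) = 0.01126;  σ = 2·atan2(√a,√(1−a))
σ = 12.182° → d = Rσ = 6365·0.21261 = 1353 km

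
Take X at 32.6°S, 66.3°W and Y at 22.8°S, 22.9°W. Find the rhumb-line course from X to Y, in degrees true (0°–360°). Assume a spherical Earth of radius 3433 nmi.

Meridional parts: M(φ₁)=-0.6024, M(φ₂)=-0.4089 → ΔM = +0.1935;  Δλ = +0.7575 rad
tan C = Δλ / ΔM = +3.9136 → C = 75.67°

75.7°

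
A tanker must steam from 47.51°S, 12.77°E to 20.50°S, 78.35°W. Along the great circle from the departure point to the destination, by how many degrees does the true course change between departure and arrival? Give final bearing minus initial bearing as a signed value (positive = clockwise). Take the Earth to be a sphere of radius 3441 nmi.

+60.8°

At departure: θ₁ = atan2(sin Δλ cos φ₂, cos φ₁ sin φ₂ − sin φ₁ cos φ₂ cos Δλ) = 255.05°
At arrival: θ₂ = atan2(sin Δλ cos φ₁, −cos φ₂ sin φ₁ + sin φ₂ cos φ₁ cos Δλ) = 315.84°
Δθ = θ₂ − θ₁ = +60.8°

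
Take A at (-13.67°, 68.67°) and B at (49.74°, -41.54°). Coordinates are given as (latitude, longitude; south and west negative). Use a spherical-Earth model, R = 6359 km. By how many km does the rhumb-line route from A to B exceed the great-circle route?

369 km

Great circle: cos σ = sin φ₁ sin φ₂ + cos φ₁ cos φ₂ cos Δλ,  σ = 1.9793 rad → d_gc = 12586.7 km
Rhumb line: Δψ = +1.2445, q = Δφ/Δψ = 0.8893, d_rh = R√(Δφ²+q²Δλ²) = 12955.4 km
Excess = 12955.4 − 12586.7 = 368.7 ≈ 369 km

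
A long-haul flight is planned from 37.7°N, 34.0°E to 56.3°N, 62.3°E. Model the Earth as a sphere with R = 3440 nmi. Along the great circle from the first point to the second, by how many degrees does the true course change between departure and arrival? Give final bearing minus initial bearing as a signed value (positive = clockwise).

Initial bearing θ₁ = atan2(sin Δλ cos φ₂, cos φ₁ sin φ₂ − sin φ₁ cos φ₂ cos Δλ) = 36.19°
Final bearing θ₂ = (initial bearing from the destination back to the start) + 180° = 57.36°
Δθ = θ₂ − θ₁ = +21.2°

+21.2°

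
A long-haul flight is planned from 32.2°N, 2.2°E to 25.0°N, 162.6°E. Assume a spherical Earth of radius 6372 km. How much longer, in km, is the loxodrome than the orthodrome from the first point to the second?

2340 km

Great circle: cos σ = sin φ₁ sin φ₂ + cos φ₁ cos φ₂ cos Δλ,  σ = 2.0912 rad → d_gc = 13325.43 km
Rhumb line: Δψ = -0.1433, q = Δφ/Δψ = 0.8771, d_rh = R√(Δφ²+q²Δλ²) = 15665.90 km
Excess = 15665.90 − 13325.43 = 2340.47 ≈ 2340 km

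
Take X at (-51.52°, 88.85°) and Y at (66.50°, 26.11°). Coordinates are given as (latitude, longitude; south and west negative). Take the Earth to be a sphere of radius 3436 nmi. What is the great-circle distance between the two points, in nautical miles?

Haversine: a = sin²(Δφ/2)+cos φ₁ cos φ₂ sin²(Δλ/2) = 0.80213;  σ = 2·atan2(√a,√(1−a))
σ = 127.175° → d = Rσ = 3436·2.21962 = 7627 nmi

7627 nmi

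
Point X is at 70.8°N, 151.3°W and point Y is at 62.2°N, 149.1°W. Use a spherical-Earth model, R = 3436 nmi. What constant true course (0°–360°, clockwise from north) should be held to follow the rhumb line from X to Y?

Δψ = ln[tan(π/4+φ₂/2)/tan(π/4+φ₁/2)] = -0.3806
Δλ = +0.0384 rad (taken the short way round)
course = atan2(Δλ, Δψ) = 174.24°

174.2°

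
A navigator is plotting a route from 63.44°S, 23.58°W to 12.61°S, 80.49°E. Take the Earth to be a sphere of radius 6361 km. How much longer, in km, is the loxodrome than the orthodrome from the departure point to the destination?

Great circle: cos σ = sin φ₁ sin φ₂ + cos φ₁ cos φ₂ cos Δλ,  σ = 1.4815 rad → d_gc = 9423.7 km
Rhumb line: Δψ = +1.2219, q = Δφ/Δψ = 0.7260, d_rh = R√(Δφ²+q²Δλ²) = 10109.8 km
Excess = 10109.8 − 9423.7 = 686.1 ≈ 686 km

686 km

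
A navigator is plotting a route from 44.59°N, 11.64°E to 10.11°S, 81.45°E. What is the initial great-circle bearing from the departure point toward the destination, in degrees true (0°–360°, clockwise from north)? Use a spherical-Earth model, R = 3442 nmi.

θ = atan2( sin Δλ·cos φ₂ ,  cos φ₁ sin φ₂ − sin φ₁ cos φ₂ cos Δλ )
  = atan2(+0.9240, -0.3635) = 111.48°

111.5°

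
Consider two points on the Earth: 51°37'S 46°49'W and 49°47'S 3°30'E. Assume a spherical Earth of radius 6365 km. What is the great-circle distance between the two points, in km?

3476 km

cos σ = sin φ₁ sin φ₂ + cos φ₁ cos φ₂ cos Δλ
      = sin(-51.62°)sin(-49.78°) + cos(-51.62°)cos(-49.78°)cos(50.32°) = 0.8546
σ = 31.287° → d = Rσ = 6365·0.54606 = 3476 km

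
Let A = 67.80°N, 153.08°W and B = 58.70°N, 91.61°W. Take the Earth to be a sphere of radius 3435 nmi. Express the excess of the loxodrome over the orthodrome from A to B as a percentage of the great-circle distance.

Great circle: σ = 0.4846 rad → d_gc = Rσ = 1664.5 nmi
Rhumb: Δφ = -0.1588, Δλ = +1.0729, Δψ = -0.3562, q = Δφ/Δψ = 0.4459 → d_rh = R√(Δφ²+q²Δλ²) = 1731.3 nmi
Excess = (1731.3 − 1664.5) / 1664.5 = 66.8 / 1664.5 = 4.01% ≈ 4.0%

4.0%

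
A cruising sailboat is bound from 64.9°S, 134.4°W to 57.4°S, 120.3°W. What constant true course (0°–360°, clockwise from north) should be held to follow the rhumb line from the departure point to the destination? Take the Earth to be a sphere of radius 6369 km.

Meridional parts: M(φ₁)=-1.5023, M(φ₂)=-1.2296 → ΔM = +0.2728;  Δλ = +0.2461 rad
tan C = Δλ / ΔM = +0.9022 → C = 42.06°

42.1°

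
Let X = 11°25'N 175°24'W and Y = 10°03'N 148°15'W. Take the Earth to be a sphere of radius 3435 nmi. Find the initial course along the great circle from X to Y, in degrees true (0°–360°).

θ = atan2( sin Δλ·cos φ₂ ,  cos φ₁ sin φ₂ − sin φ₁ cos φ₂ cos Δλ )
  = atan2(+0.4493, -0.0024) = 90.30°

90.3°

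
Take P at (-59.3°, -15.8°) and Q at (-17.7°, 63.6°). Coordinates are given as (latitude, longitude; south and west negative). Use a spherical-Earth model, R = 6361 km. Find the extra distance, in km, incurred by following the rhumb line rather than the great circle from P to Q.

Great circle: cos σ = sin φ₁ sin φ₂ + cos φ₁ cos φ₂ cos Δλ,  σ = 1.2123 rad → d_gc = 7711.3 km
Rhumb line: Δψ = +0.9788, q = Δφ/Δψ = 0.7418, d_rh = R√(Δφ²+q²Δλ²) = 8005.3 km
Excess = 8005.3 − 7711.3 = 294.0 ≈ 294 km

294 km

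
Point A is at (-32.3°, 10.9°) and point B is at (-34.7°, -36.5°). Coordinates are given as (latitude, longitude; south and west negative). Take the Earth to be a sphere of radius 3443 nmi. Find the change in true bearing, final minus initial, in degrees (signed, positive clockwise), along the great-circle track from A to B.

Initial bearing θ₁ = atan2(sin Δλ cos φ₂, cos φ₁ sin φ₂ − sin φ₁ cos φ₂ cos Δλ) = 253.10°
Final bearing θ₂ = (initial bearing from the destination back to the start) + 180° = 280.35°
Δθ = θ₂ − θ₁ = +27.2°

+27.2°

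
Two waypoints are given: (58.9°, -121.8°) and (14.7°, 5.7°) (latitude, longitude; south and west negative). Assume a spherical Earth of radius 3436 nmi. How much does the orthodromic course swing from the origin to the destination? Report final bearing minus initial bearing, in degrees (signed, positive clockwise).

+105.3°

At departure: θ₁ = atan2(sin Δλ cos φ₂, cos φ₁ sin φ₂ − sin φ₁ cos φ₂ cos Δλ) = 50.38°
At arrival: θ₂ = atan2(sin Δλ cos φ₁, −cos φ₂ sin φ₁ + sin φ₂ cos φ₁ cos Δλ) = 155.71°
Δθ = θ₂ − θ₁ = +105.3°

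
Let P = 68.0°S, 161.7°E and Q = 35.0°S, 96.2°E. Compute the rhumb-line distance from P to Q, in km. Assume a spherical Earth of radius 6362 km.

5613 km

Rhumb course C = atan2(Δλ, Δψ) with Δψ = ln[tan(π/4+φ₂/2)/tan(π/4+φ₁/2)] = +0.9851, Δλ = -1.1432 → C = 310.75°
d = R·|Δφ| / |cos C| = 6362·0.57596 / 0.65278 = 5613 km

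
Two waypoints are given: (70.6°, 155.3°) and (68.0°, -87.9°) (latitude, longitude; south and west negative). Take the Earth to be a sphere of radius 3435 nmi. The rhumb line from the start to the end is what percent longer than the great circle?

Great circle: σ = 0.6121 rad → d_gc = Rσ = 2102.6 nmi
Rhumb: Δφ = -0.0454, Δλ = +2.0385, Δψ = -0.1285, q = Δφ/Δψ = 0.3530 → d_rh = R√(Δφ²+q²Δλ²) = 2476.9 nmi
Excess = (2476.9 − 2102.6) / 2102.6 = 374.3 / 2102.6 = 17.80% ≈ 17.8%

17.8%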